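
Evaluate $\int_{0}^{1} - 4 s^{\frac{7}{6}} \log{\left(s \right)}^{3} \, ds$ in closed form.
$\frac{31104}{28561}$

Start from the elementary integral
$$J(a) = \int_{0}^{1} - 4 s^{a} \, ds = - \frac{4}{a + 1}.$$

Differentiating under the integral sign brings down a factor of $\ln s$:
$$\frac{dJ}{da} = \int_{0}^{1} - 4 s^{a} \log{\left(s \right)} \, ds = \frac{4}{\left(a + 1\right)^{2}}.$$

Repeating $3$ times in total — each differentiation brings down another $\ln s$ — gives
$$\frac{d^{3}J}{da^{3}} = \int_{0}^{1} - 4 s^{a} \log{\left(s \right)}^{3} \, ds = \frac{24}{\left(a + 1\right)^{4}},$$
and the integrand here is exactly the target integrand, so $I = \frac{24}{\left(a + 1\right)^{4}}$.

Setting $a = \frac{7}{6}$:
$$I = \frac{31104}{28561}.$$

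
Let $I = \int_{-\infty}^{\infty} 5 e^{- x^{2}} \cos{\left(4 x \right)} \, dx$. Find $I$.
$\frac{5 \sqrt{\pi}}{e^{4}}$

Treat the cosine frequency as a parameter and define $I(b) = \int_{-\infty}^{\infty} 5 e^{- x^{2}} \cos{\left(b x \right)} \, dx$.

Differentiating under the integral sign,
$$I'(b) = \int_{-\infty}^{\infty} - 5 x e^{- x^{2}} \sin{\left(b x \right)} \, dx.$$

Integrate $\int_{-\infty}^{\infty} x \sin(b x)\, e^{- x^{2}}\, dx$ by parts with $u = \sin(b x)$ and $dv = x\, e^{- x^{2}}\, dx$, giving $v = - \frac{e^{- x^{2}}}{2}$. The boundary term vanishes and
$$\int_{-\infty}^{\infty} x \sin(b x)\, e^{- x^{2}}\, dx = \frac{b}{2} \int_{-\infty}^{\infty} \cos(b x)\, e^{- x^{2}}\, dx,$$
so $I'(b) = - \frac{b}{2}\, I(b)$.

This is a separable first-order ODE; solving with the initial condition $I(0) = \int_{-\infty}^{\infty} 5 e^{- x^{2}}\,dx = 5 \sqrt{\pi}$ gives
$$I(b) = 5 \sqrt{\pi} e^{- \frac{b^{2}}{4}}.$$

Setting $b = 4$:
$$I = \frac{5 \sqrt{\pi}}{e^{4}}.$$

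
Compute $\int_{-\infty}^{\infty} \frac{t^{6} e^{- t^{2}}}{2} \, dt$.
$\frac{15 \sqrt{\pi}}{16}$

Consider the simpler parametrised integral
$$J(a) = \int_{-\infty}^{\infty} \frac{e^{- a t^{2}}}{2} \, dt = \frac{\sqrt{\pi}}{2 \sqrt{a}}.$$

Differentiating under the integral sign brings down a factor of $(-t^2)$:
$$\frac{dJ}{da} = \int_{-\infty}^{\infty} - \frac{t^{2} e^{- a t^{2}}}{2} \, dt = - \frac{\sqrt{\pi}}{4 a^{\frac{3}{2}}}.$$

Repeating $3$ times in total — each differentiation brings down another $(-t^2)$ — gives
$$\frac{d^{3}J}{da^{3}} = \int_{-\infty}^{\infty} - \frac{t^{6} e^{- a t^{2}}}{2} \, dt = - \frac{15 \sqrt{\pi}}{16 a^{\frac{7}{2}}},$$
and the integrand here is $(-1)^{3}$ times the target integrand, so $I = (-1)^{3}\,\frac{d^{3}J}{da^{3}} = \frac{15 \sqrt{\pi}}{16 a^{\frac{7}{2}}}$.

Setting $a = 1$:
$$I = \frac{15 \sqrt{\pi}}{16}.$$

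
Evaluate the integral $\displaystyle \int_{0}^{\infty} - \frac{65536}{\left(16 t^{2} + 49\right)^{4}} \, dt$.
$- \frac{2560 \pi}{823543}$

Start from the standard arctangent integral
$$J(a) = \int_{0}^{\infty} - \frac{1}{a^{2} + t^{2}} \, dt = - \frac{\pi}{2 a}.$$

Differentiating under the integral sign with respect to $a$,
$$\frac{dJ}{da} = \int_{0}^{\infty} \frac{2 a}{\left(a^{2} + t^{2}\right)^{2}} \, dt = \frac{\pi}{2 a^{2}},$$
so $\int_{0}^{\infty} - \frac{1}{\left(a^{2} + t^{2}\right)^{2}} \, dt = - \frac{\pi}{4 a^{3}}$.

Repeating — each differentiation of $1/(t^2+a^2)^j$ produces $-2ja/(t^2+a^2)^{j+1}$ — and dividing through by $-2ja$ at each step yields, after $3$ differentiations in total,
$$\int_{0}^{\infty} - \frac{1}{\left(a^{2} + t^{2}\right)^{4}} \, dt = - \frac{5 \pi}{32 a^{7}}.$$

Setting $a = \frac{7}{4}$:
$$I = - \frac{2560 \pi}{823543}.$$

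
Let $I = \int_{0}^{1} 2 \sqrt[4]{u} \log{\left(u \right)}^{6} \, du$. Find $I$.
$\frac{4718592}{15625}$

Begin with the known integral
$$J(a) = \int_{0}^{1} 2 u^{a} \, du = \frac{2}{a + 1}.$$

Differentiating under the integral sign brings down a factor of $\ln u$:
$$\frac{dJ}{da} = \int_{0}^{1} 2 u^{a} \log{\left(u \right)} \, du = - \frac{2}{\left(a + 1\right)^{2}}.$$

Repeating $6$ times in total — each differentiation brings down another $\ln u$ — gives
$$\frac{d^{6}J}{da^{6}} = \int_{0}^{1} 2 u^{a} \log{\left(u \right)}^{6} \, du = \frac{1440}{\left(a + 1\right)^{7}},$$
and the integrand here is exactly the target integrand, so $I = \frac{1440}{\left(a + 1\right)^{7}}$.

Setting $a = \frac{1}{4}$:
$$I = \frac{4718592}{15625}.$$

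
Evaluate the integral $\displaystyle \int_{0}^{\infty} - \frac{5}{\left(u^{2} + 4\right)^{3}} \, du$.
$- \frac{15 \pi}{512}$

Start from the standard arctangent integral
$$J(a) = \int_{0}^{\infty} - \frac{5}{a^{2} + u^{2}} \, du = - \frac{5 \pi}{2 a}.$$

Differentiating under the integral sign with respect to $a$,
$$\frac{dJ}{da} = \int_{0}^{\infty} \frac{10 a}{\left(a^{2} + u^{2}\right)^{2}} \, du = \frac{5 \pi}{2 a^{2}},$$
so $\int_{0}^{\infty} - \frac{5}{\left(a^{2} + u^{2}\right)^{2}} \, du = - \frac{5 \pi}{4 a^{3}}$.

Repeating — each differentiation of $1/(u^2+a^2)^j$ produces $-2ja/(u^2+a^2)^{j+1}$ — and dividing through by $-2ja$ at each step yields, after $2$ differentiations in total,
$$\int_{0}^{\infty} - \frac{5}{\left(a^{2} + u^{2}\right)^{3}} \, du = - \frac{15 \pi}{16 a^{5}}.$$

Setting $a = 2$:
$$I = - \frac{15 \pi}{512}.$$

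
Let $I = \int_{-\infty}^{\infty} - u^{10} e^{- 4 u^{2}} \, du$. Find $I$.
$- \frac{945 \sqrt{\pi}}{65536}$

Start from the elementary integral
$$J(a) = \int_{-\infty}^{\infty} - e^{- a u^{2}} \, du = - \frac{\sqrt{\pi}}{\sqrt{a}}.$$

Differentiating under the integral sign brings down a factor of $(-u^2)$:
$$\frac{dJ}{da} = \int_{-\infty}^{\infty} u^{2} e^{- a u^{2}} \, du = \frac{\sqrt{\pi}}{2 a^{\frac{3}{2}}}.$$

Repeating $5$ times in total — each differentiation brings down another $(-u^2)$ — gives
$$\frac{d^{5}J}{da^{5}} = \int_{-\infty}^{\infty} u^{10} e^{- a u^{2}} \, du = \frac{945 \sqrt{\pi}}{32 a^{\frac{11}{2}}},$$
and the integrand here is $(-1)^{5}$ times the target integrand, so $I = (-1)^{5}\,\frac{d^{5}J}{da^{5}} = - \frac{945 \sqrt{\pi}}{32 a^{\frac{11}{2}}}$.

Setting $a = 4$:
$$I = - \frac{945 \sqrt{\pi}}{65536}.$$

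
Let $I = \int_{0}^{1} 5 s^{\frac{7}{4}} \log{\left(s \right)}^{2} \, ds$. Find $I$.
$\frac{640}{1331}$

Begin with the known integral
$$J(a) = \int_{0}^{1} 5 s^{a} \, ds = \frac{5}{a + 1}.$$

Differentiating under the integral sign brings down a factor of $\ln s$:
$$\frac{dJ}{da} = \int_{0}^{1} 5 s^{a} \log{\left(s \right)} \, ds = - \frac{5}{\left(a + 1\right)^{2}}.$$

Repeating twice in total — each differentiation brings down another $\ln s$ — gives
$$\frac{d^{2}J}{da^{2}} = \int_{0}^{1} 5 s^{a} \log{\left(s \right)}^{2} \, ds = \frac{10}{\left(a + 1\right)^{3}},$$
and the integrand here is exactly the target integrand, so $I = \frac{10}{\left(a + 1\right)^{3}}$.

Setting $a = \frac{7}{4}$:
$$I = \frac{640}{1331}.$$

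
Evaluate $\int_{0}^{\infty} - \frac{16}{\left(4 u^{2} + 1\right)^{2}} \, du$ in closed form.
$- 2 \pi$

Recall the elementary integral
$$J(a) = \int_{0}^{\infty} - \frac{1}{a^{2} + u^{2}} \, du = - \frac{\pi}{2 a}.$$

Differentiating under the integral sign with respect to $a$,
$$\frac{dJ}{da} = \int_{0}^{\infty} \frac{2 a}{\left(a^{2} + u^{2}\right)^{2}} \, du = \frac{\pi}{2 a^{2}},$$
so $\int_{0}^{\infty} - \frac{1}{\left(a^{2} + u^{2}\right)^{2}} \, du = - \frac{\pi}{4 a^{3}}$.

Setting $a = \frac{1}{2}$:
$$I = - 2 \pi.$$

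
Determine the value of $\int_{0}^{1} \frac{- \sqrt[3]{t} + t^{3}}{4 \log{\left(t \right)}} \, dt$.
$\frac{\log{\left(3 \right)}}{4}$

Replace the exponent $\frac{1}{3}$ by a parameter $a$: let $I(a) = \int_{0}^{1} \frac{t^{3} - t^{a}}{4 \log{\left(t \right)}} \, dt$.

Since $\dfrac{\partial}{\partial a}\,t^{a} = t^{a} \ln t$, the $\ln t$ in the denominator cancels and
$$\frac{dI}{da} = \int_{0}^{1} - \frac{1}{4} t^{a} \, dt = - \frac{1}{4} \left[\frac{t^{a+1}}{a+1}\right]_0^1 = - \frac{1}{4 a + 4}.$$

Integrating with respect to $a$ gives $I(a) = - \frac{\log{\left(a + 1 \right)}}{4} + \frac{\log{\left(2 \right)}}{2} + C$.

At $a = 3$ the integrand is identically $0$, so $I(3) = 0$. The closed form gives $0$, hence $C = 0$.

Setting $a = \frac{1}{3}$:
$$I = \frac{\log{\left(3 \right)}}{4}.$$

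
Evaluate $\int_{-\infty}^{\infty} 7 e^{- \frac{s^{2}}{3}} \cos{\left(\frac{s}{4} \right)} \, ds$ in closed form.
$\frac{7 \sqrt{3} \sqrt{\pi}}{e^{\frac{3}{64}}}$

Let $b$ denote the cosine frequency and define $I(b) = \int_{-\infty}^{\infty} 7 e^{- \frac{s^{2}}{3}} \cos{\left(b s \right)} \, ds$.

Differentiating under the integral sign,
$$I'(b) = \int_{-\infty}^{\infty} - 7 s e^{- \frac{s^{2}}{3}} \sin{\left(b s \right)} \, ds.$$

Integrate $\int_{-\infty}^{\infty} s \sin(b s)\, e^{- \frac{s^{2}}{3}}\, ds$ by parts with $u = \sin(b s)$ and $dv = s\, e^{- \frac{s^{2}}{3}}\, ds$, giving $v = - \frac{3 e^{- \frac{s^{2}}{3}}}{2}$. The boundary term vanishes and
$$\int_{-\infty}^{\infty} s \sin(b s)\, e^{- \frac{s^{2}}{3}}\, ds = \frac{3 b}{2} \int_{-\infty}^{\infty} \cos(b s)\, e^{- \frac{s^{2}}{3}}\, ds,$$
so $I'(b) = - \frac{3 b}{2}\, I(b)$.

This is a separable first-order ODE; solving with the initial condition $I(0) = \int_{-\infty}^{\infty} 7 e^{- \frac{s^{2}}{3}}\,ds = 7 \sqrt{3} \sqrt{\pi}$ gives
$$I(b) = 7 \sqrt{3} \sqrt{\pi} e^{- \frac{3 b^{2}}{4}}.$$

Setting $b = \frac{1}{4}$:
$$I = \frac{7 \sqrt{3} \sqrt{\pi}}{e^{\frac{3}{64}}}.$$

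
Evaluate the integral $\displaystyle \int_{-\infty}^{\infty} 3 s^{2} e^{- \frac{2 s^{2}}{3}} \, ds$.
$\frac{9 \sqrt{6} \sqrt{\pi}}{8}$

Start from the elementary integral
$$J(a) = \int_{-\infty}^{\infty} 3 e^{- a s^{2}} \, ds = \frac{3 \sqrt{\pi}}{\sqrt{a}}.$$

Differentiating under the integral sign brings down a factor of $(-s^2)$:
$$\frac{dJ}{da} = \int_{-\infty}^{\infty} - 3 s^{2} e^{- a s^{2}} \, ds = - \frac{3 \sqrt{\pi}}{2 a^{\frac{3}{2}}}.$$

The integral on the left is $-I$, so $I = \frac{3 \sqrt{\pi}}{2 a^{\frac{3}{2}}}$.

Setting $a = \frac{2}{3}$:
$$I = \frac{9 \sqrt{6} \sqrt{\pi}}{8}.$$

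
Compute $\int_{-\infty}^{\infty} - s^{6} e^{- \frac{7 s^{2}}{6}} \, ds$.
$- \frac{405 \sqrt{42} \sqrt{\pi}}{2401}$

Start from the elementary integral
$$J(a) = \int_{-\infty}^{\infty} - e^{- a s^{2}} \, ds = - \frac{\sqrt{\pi}}{\sqrt{a}}.$$

Differentiating under the integral sign brings down a factor of $(-s^2)$:
$$\frac{dJ}{da} = \int_{-\infty}^{\infty} s^{2} e^{- a s^{2}} \, ds = \frac{\sqrt{\pi}}{2 a^{\frac{3}{2}}}.$$

Repeating $3$ times in total — each differentiation brings down another $(-s^2)$ — gives
$$\frac{d^{3}J}{da^{3}} = \int_{-\infty}^{\infty} s^{6} e^{- a s^{2}} \, ds = \frac{15 \sqrt{\pi}}{8 a^{\frac{7}{2}}},$$
and the integrand here is $(-1)^{3}$ times the target integrand, so $I = (-1)^{3}\,\frac{d^{3}J}{da^{3}} = - \frac{15 \sqrt{\pi}}{8 a^{\frac{7}{2}}}$.

Setting $a = \frac{7}{6}$:
$$I = - \frac{405 \sqrt{42} \sqrt{\pi}}{2401}.$$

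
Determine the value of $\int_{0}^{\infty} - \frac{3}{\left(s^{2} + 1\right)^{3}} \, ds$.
$- \frac{9 \pi}{16}$

Begin with the known result
$$J(a) = \int_{0}^{\infty} - \frac{3}{a^{2} + s^{2}} \, ds = - \frac{3 \pi}{2 a}.$$

Differentiating under the integral sign with respect to $a$,
$$\frac{dJ}{da} = \int_{0}^{\infty} \frac{6 a}{\left(a^{2} + s^{2}\right)^{2}} \, ds = \frac{3 \pi}{2 a^{2}},$$
so $\int_{0}^{\infty} - \frac{3}{\left(a^{2} + s^{2}\right)^{2}} \, ds = - \frac{3 \pi}{4 a^{3}}$.

Repeating — each differentiation of $1/(s^2+a^2)^j$ produces $-2ja/(s^2+a^2)^{j+1}$ — and dividing through by $-2ja$ at each step yields, after $2$ differentiations in total,
$$\int_{0}^{\infty} - \frac{3}{\left(a^{2} + s^{2}\right)^{3}} \, ds = - \frac{9 \pi}{16 a^{5}}.$$

Setting $a = 1$:
$$I = - \frac{9 \pi}{16}.$$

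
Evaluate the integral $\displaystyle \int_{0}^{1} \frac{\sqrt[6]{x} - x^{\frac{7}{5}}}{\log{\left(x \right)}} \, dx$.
$\log{\left(\frac{35}{72} \right)}$

Introduce a parameter $a$ in the exponent: let $I(a) = \int_{0}^{1} \frac{- x^{\frac{7}{5}} + x^{a}}{\log{\left(x \right)}} \, dx$.

Since $\dfrac{\partial}{\partial a}\,x^{a} = x^{a} \ln x$, the $\ln x$ in the denominator cancels and
$$\frac{dI}{da} = \int_{0}^{1} x^{a} \, dx = \left[\frac{x^{a+1}}{a+1}\right]_0^1 = \frac{1}{a + 1}.$$

Integrating with respect to $a$ gives $I(a) = \log{\left(\frac{5 a}{12} + \frac{5}{12} \right)} + C$.

At $a = \frac{7}{5}$ the integrand is identically $0$, so $I(\frac{7}{5}) = 0$. The closed form gives $0$, hence $C = 0$.

Setting $a = \frac{1}{6}$:
$$I = \log{\left(\frac{35}{72} \right)}.$$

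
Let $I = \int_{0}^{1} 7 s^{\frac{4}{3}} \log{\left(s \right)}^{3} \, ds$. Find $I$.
$- \frac{486}{343}$

Start from the elementary integral
$$J(a) = \int_{0}^{1} 7 s^{a} \, ds = \frac{7}{a + 1}.$$

Differentiating under the integral sign brings down a factor of $\ln s$:
$$\frac{dJ}{da} = \int_{0}^{1} 7 s^{a} \log{\left(s \right)} \, ds = - \frac{7}{\left(a + 1\right)^{2}}.$$

Repeating $3$ times in total — each differentiation brings down another $\ln s$ — gives
$$\frac{d^{3}J}{da^{3}} = \int_{0}^{1} 7 s^{a} \log{\left(s \right)}^{3} \, ds = - \frac{42}{\left(a + 1\right)^{4}},$$
and the integrand here is exactly the target integrand, so $I = - \frac{42}{\left(a + 1\right)^{4}}$.

Setting $a = \frac{4}{3}$:
$$I = - \frac{486}{343}.$$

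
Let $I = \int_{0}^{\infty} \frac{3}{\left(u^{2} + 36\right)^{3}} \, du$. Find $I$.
$\frac{\pi}{13824}$

Begin with the known result
$$J(a) = \int_{0}^{\infty} \frac{3}{a^{2} + u^{2}} \, du = \frac{3 \pi}{2 a}.$$

Differentiating under the integral sign with respect to $a$,
$$\frac{dJ}{da} = \int_{0}^{\infty} - \frac{6 a}{\left(a^{2} + u^{2}\right)^{2}} \, du = - \frac{3 \pi}{2 a^{2}},$$
so $\int_{0}^{\infty} \frac{3}{\left(a^{2} + u^{2}\right)^{2}} \, du = \frac{3 \pi}{4 a^{3}}$.

Repeating — each differentiation of $1/(u^2+a^2)^j$ produces $-2ja/(u^2+a^2)^{j+1}$ — and dividing through by $-2ja$ at each step yields, after $2$ differentiations in total,
$$\int_{0}^{\infty} \frac{3}{\left(a^{2} + u^{2}\right)^{3}} \, du = \frac{9 \pi}{16 a^{5}}.$$

Setting $a = 6$:
$$I = \frac{\pi}{13824}.$$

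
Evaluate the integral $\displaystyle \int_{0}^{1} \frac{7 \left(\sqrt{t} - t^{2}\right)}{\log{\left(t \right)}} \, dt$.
$- \log{\left(128 \right)}$

Replace the exponent $\frac{1}{2}$ by a parameter $a$: let $I(a) = \int_{0}^{1} \frac{7 \left(- t^{2} + t^{a}\right)}{\log{\left(t \right)}} \, dt$.

Since $\dfrac{\partial}{\partial a}\,t^{a} = t^{a} \ln t$, the $\ln t$ in the denominator cancels and
$$\frac{dI}{da} = \int_{0}^{1} 7 t^{a} \, dt = 7 \left[\frac{t^{a+1}}{a+1}\right]_0^1 = \frac{7}{a + 1}.$$

Integrating with respect to $a$ gives $I(a) = \log{\left(\frac{\left(a + 1\right)^{7}}{2187} \right)} + C$.

At $a = 2$ the integrand is identically $0$, so $I(2) = 0$. The closed form gives $0$, hence $C = 0$.

Setting $a = \frac{1}{2}$:
$$I = - \log{\left(128 \right)}.$$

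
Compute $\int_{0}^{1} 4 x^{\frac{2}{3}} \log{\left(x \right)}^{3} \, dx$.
$- \frac{1944}{625}$

Start from the elementary integral
$$J(a) = \int_{0}^{1} 4 x^{a} \, dx = \frac{4}{a + 1}.$$

Differentiating under the integral sign brings down a factor of $\ln x$:
$$\frac{dJ}{da} = \int_{0}^{1} 4 x^{a} \log{\left(x \right)} \, dx = - \frac{4}{\left(a + 1\right)^{2}}.$$

Repeating $3$ times in total — each differentiation brings down another $\ln x$ — gives
$$\frac{d^{3}J}{da^{3}} = \int_{0}^{1} 4 x^{a} \log{\left(x \right)}^{3} \, dx = - \frac{24}{\left(a + 1\right)^{4}},$$
and the integrand here is exactly the target integrand, so $I = - \frac{24}{\left(a + 1\right)^{4}}$.

Setting $a = \frac{2}{3}$:
$$I = - \frac{1944}{625}.$$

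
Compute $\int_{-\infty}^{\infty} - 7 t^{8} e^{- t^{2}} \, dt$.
$- \frac{735 \sqrt{\pi}}{16}$

Consider the simpler parametrised integral
$$J(a) = \int_{-\infty}^{\infty} - 7 e^{- a t^{2}} \, dt = - \frac{7 \sqrt{\pi}}{\sqrt{a}}.$$

Differentiating under the integral sign brings down a factor of $(-t^2)$:
$$\frac{dJ}{da} = \int_{-\infty}^{\infty} 7 t^{2} e^{- a t^{2}} \, dt = \frac{7 \sqrt{\pi}}{2 a^{\frac{3}{2}}}.$$

Repeating $4$ times in total — each differentiation brings down another $(-t^2)$ — gives
$$\frac{d^{4}J}{da^{4}} = \int_{-\infty}^{\infty} - 7 t^{8} e^{- a t^{2}} \, dt = - \frac{735 \sqrt{\pi}}{16 a^{\frac{9}{2}}},$$
and the integrand here is exactly the target integrand, so $I = - \frac{735 \sqrt{\pi}}{16 a^{\frac{9}{2}}}$.

Setting $a = 1$:
$$I = - \frac{735 \sqrt{\pi}}{16}.$$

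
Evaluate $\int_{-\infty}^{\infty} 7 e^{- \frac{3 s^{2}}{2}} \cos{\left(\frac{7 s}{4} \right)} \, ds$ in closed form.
$\frac{7 \sqrt{6} \sqrt{\pi}}{3 e^{\frac{49}{96}}}$

Treat the cosine frequency as a parameter and define $I(b) = \int_{-\infty}^{\infty} 7 e^{- \frac{3 s^{2}}{2}} \cos{\left(b s \right)} \, ds$.

Differentiating under the integral sign,
$$I'(b) = \int_{-\infty}^{\infty} - 7 s e^{- \frac{3 s^{2}}{2}} \sin{\left(b s \right)} \, ds.$$

Integrate $\int_{-\infty}^{\infty} s \sin(b s)\, e^{- \frac{3 s^{2}}{2}}\, ds$ by parts with $u = \sin(b s)$ and $dv = s\, e^{- \frac{3 s^{2}}{2}}\, ds$, giving $v = - \frac{e^{- \frac{3 s^{2}}{2}}}{3}$. The boundary term vanishes and
$$\int_{-\infty}^{\infty} s \sin(b s)\, e^{- \frac{3 s^{2}}{2}}\, ds = \frac{b}{3} \int_{-\infty}^{\infty} \cos(b s)\, e^{- \frac{3 s^{2}}{2}}\, ds,$$
so $I'(b) = - \frac{b}{3}\, I(b)$.

This is a separable first-order ODE; solving with the initial condition $I(0) = \int_{-\infty}^{\infty} 7 e^{- \frac{3 s^{2}}{2}}\,ds = \frac{7 \sqrt{6} \sqrt{\pi}}{3}$ gives
$$I(b) = \frac{7 \sqrt{6} \sqrt{\pi} e^{- \frac{b^{2}}{6}}}{3}.$$

Setting $b = \frac{7}{4}$:
$$I = \frac{7 \sqrt{6} \sqrt{\pi}}{3 e^{\frac{49}{96}}}.$$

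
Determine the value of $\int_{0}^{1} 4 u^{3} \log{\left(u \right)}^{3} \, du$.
$- \frac{3}{32}$

Begin with the known integral
$$J(a) = \int_{0}^{1} 4 u^{a} \, du = \frac{4}{a + 1}.$$

Differentiating under the integral sign brings down a factor of $\ln u$:
$$\frac{dJ}{da} = \int_{0}^{1} 4 u^{a} \log{\left(u \right)} \, du = - \frac{4}{\left(a + 1\right)^{2}}.$$

Repeating $3$ times in total — each differentiation brings down another $\ln u$ — gives
$$\frac{d^{3}J}{da^{3}} = \int_{0}^{1} 4 u^{a} \log{\left(u \right)}^{3} \, du = - \frac{24}{\left(a + 1\right)^{4}},$$
and the integrand here is exactly the target integrand, so $I = - \frac{24}{\left(a + 1\right)^{4}}$.

Setting $a = 3$:
$$I = - \frac{3}{32}.$$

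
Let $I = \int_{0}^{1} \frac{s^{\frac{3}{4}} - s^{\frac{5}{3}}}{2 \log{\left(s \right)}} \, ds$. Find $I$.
$\log{\left(\frac{\sqrt{42}}{8} \right)}$

Consider the one-parameter family: let $I(a) = \int_{0}^{1} \frac{- s^{\frac{5}{3}} + s^{a}}{2 \log{\left(s \right)}} \, ds$.

Since $\dfrac{\partial}{\partial a}\,s^{a} = s^{a} \ln s$, the $\ln s$ in the denominator cancels and
$$\frac{dI}{da} = \int_{0}^{1} \frac{1}{2} s^{a} \, ds = \frac{1}{2} \left[\frac{s^{a+1}}{a+1}\right]_0^1 = \frac{1}{2 \left(a + 1\right)}.$$

Integrating with respect to $a$ gives $I(a) = \log{\left(\frac{\sqrt{6} \sqrt{a + 1}}{4} \right)} + C$.

At $a = \frac{5}{3}$ the integrand is identically $0$, so $I(\frac{5}{3}) = 0$. The closed form gives $0$, hence $C = 0$.

Setting $a = \frac{3}{4}$:
$$I = \log{\left(\frac{\sqrt{42}}{8} \right)}.$$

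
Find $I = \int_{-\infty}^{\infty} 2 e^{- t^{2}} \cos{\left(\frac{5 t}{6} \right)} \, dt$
$\frac{2 \sqrt{\pi}}{e^{\frac{25}{144}}}$

Let $b$ denote the cosine frequency and define $I(b) = \int_{-\infty}^{\infty} 2 e^{- t^{2}} \cos{\left(b t \right)} \, dt$.

Differentiating under the integral sign,
$$I'(b) = \int_{-\infty}^{\infty} - 2 t e^{- t^{2}} \sin{\left(b t \right)} \, dt.$$

Integrate $\int_{-\infty}^{\infty} t \sin(b t)\, e^{- t^{2}}\, dt$ by parts with $u = \sin(b t)$ and $dv = t\, e^{- t^{2}}\, dt$, giving $v = - \frac{e^{- t^{2}}}{2}$. The boundary term vanishes and
$$\int_{-\infty}^{\infty} t \sin(b t)\, e^{- t^{2}}\, dt = \frac{b}{2} \int_{-\infty}^{\infty} \cos(b t)\, e^{- t^{2}}\, dt,$$
so $I'(b) = - \frac{b}{2}\, I(b)$.

This is a separable first-order ODE; solving with the initial condition $I(0) = \int_{-\infty}^{\infty} 2 e^{- t^{2}}\,dt = 2 \sqrt{\pi}$ gives
$$I(b) = 2 \sqrt{\pi} e^{- \frac{b^{2}}{4}}.$$

Setting $b = \frac{5}{6}$:
$$I = \frac{2 \sqrt{\pi}}{e^{\frac{25}{144}}}.$$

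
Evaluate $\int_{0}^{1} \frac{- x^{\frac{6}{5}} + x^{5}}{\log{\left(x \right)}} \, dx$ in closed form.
$\log{\left(\frac{30}{11} \right)}$

Introduce a parameter $a$ in the exponent: let $I(a) = \int_{0}^{1} \frac{- x^{\frac{6}{5}} + x^{a}}{\log{\left(x \right)}} \, dx$.

Since $\dfrac{\partial}{\partial a}\,x^{a} = x^{a} \ln x$, the $\ln x$ in the denominator cancels and
$$\frac{dI}{da} = \int_{0}^{1} x^{a} \, dx = \left[\frac{x^{a+1}}{a+1}\right]_0^1 = \frac{1}{a + 1}.$$

Integrating with respect to $a$ gives $I(a) = \log{\left(\frac{5 a}{11} + \frac{5}{11} \right)} + C$.

At $a = \frac{6}{5}$ the integrand is identically $0$, so $I(\frac{6}{5}) = 0$. The closed form gives $0$, hence $C = 0$.

Setting $a = 5$:
$$I = \log{\left(\frac{30}{11} \right)}.$$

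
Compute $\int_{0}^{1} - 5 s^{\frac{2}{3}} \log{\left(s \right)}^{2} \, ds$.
$- \frac{54}{25}$

Begin with the known integral
$$J(a) = \int_{0}^{1} - 5 s^{a} \, ds = - \frac{5}{a + 1}.$$

Differentiating under the integral sign brings down a factor of $\ln s$:
$$\frac{dJ}{da} = \int_{0}^{1} - 5 s^{a} \log{\left(s \right)} \, ds = \frac{5}{\left(a + 1\right)^{2}}.$$

Repeating twice in total — each differentiation brings down another $\ln s$ — gives
$$\frac{d^{2}J}{da^{2}} = \int_{0}^{1} - 5 s^{a} \log{\left(s \right)}^{2} \, ds = - \frac{10}{\left(a + 1\right)^{3}},$$
and the integrand here is exactly the target integrand, so $I = - \frac{10}{\left(a + 1\right)^{3}}$.

Setting $a = \frac{2}{3}$:
$$I = - \frac{54}{25}.$$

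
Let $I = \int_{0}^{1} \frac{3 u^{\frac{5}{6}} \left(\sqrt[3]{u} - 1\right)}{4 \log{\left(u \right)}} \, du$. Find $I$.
$- \frac{3 \log{\left(11 \right)}}{4} + \frac{3 \log{\left(13 \right)}}{4}$

Consider the one-parameter family: let $I(a) = \int_{0}^{1} \frac{3 \left(u^{\frac{7}{6}} - u^{a}\right)}{4 \log{\left(u \right)}} \, du$.

Since $\dfrac{\partial}{\partial a}\,u^{a} = u^{a} \ln u$, the $\ln u$ in the denominator cancels and
$$\frac{dI}{da} = \int_{0}^{1} - \frac{3}{4} u^{a} \, du = - \frac{3}{4} \left[\frac{u^{a+1}}{a+1}\right]_0^1 = - \frac{3}{4 a + 4}.$$

Integrating with respect to $a$ gives $I(a) = - \frac{3 \log{\left(a + 1 \right)}}{4} - \frac{3 \log{\left(6 \right)}}{4} + \frac{3 \log{\left(13 \right)}}{4} + C$.

At $a = \frac{7}{6}$ the integrand is identically $0$, so $I(\frac{7}{6}) = 0$. The closed form gives $0$, hence $C = 0$.

Setting $a = \frac{5}{6}$:
$$I = - \frac{3 \log{\left(11 \right)}}{4} + \frac{3 \log{\left(13 \right)}}{4}.$$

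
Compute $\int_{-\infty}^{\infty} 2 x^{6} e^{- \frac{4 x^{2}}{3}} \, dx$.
$\frac{405 \sqrt{3} \sqrt{\pi}}{512}$

Begin with the known integral
$$J(a) = \int_{-\infty}^{\infty} 2 e^{- a x^{2}} \, dx = \frac{2 \sqrt{\pi}}{\sqrt{a}}.$$

Differentiating under the integral sign brings down a factor of $(-x^2)$:
$$\frac{dJ}{da} = \int_{-\infty}^{\infty} - 2 x^{2} e^{- a x^{2}} \, dx = - \frac{\sqrt{\pi}}{a^{\frac{3}{2}}}.$$

Repeating $3$ times in total — each differentiation brings down another $(-x^2)$ — gives
$$\frac{d^{3}J}{da^{3}} = \int_{-\infty}^{\infty} - 2 x^{6} e^{- a x^{2}} \, dx = - \frac{15 \sqrt{\pi}}{4 a^{\frac{7}{2}}},$$
and the integrand here is $(-1)^{3}$ times the target integrand, so $I = (-1)^{3}\,\frac{d^{3}J}{da^{3}} = \frac{15 \sqrt{\pi}}{4 a^{\frac{7}{2}}}$.

Setting $a = \frac{4}{3}$:
$$I = \frac{405 \sqrt{3} \sqrt{\pi}}{512}.$$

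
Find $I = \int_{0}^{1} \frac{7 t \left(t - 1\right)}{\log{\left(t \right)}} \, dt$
$\log{\left(\frac{2187}{128} \right)}$

Replace the exponent $1$ by a parameter $a$: let $I(a) = \int_{0}^{1} \frac{7 \left(t^{2} - t^{a}\right)}{\log{\left(t \right)}} \, dt$.

Since $\dfrac{\partial}{\partial a}\,t^{a} = t^{a} \ln t$, the $\ln t$ in the denominator cancels and
$$\frac{dI}{da} = \int_{0}^{1} -7 t^{a} \, dt = -7 \left[\frac{t^{a+1}}{a+1}\right]_0^1 = - \frac{7}{a + 1}.$$

Integrating with respect to $a$ gives $I(a) = \log{\left(\frac{2187}{\left(a + 1\right)^{7}} \right)} + C$.

At $a = 2$ the integrand is identically $0$, so $I(2) = 0$. The closed form gives $0$, hence $C = 0$.

Setting $a = 1$:
$$I = \log{\left(\frac{2187}{128} \right)}.$$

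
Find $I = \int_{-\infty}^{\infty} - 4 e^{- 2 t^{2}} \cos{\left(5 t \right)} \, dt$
$- \frac{2 \sqrt{2} \sqrt{\pi}}{e^{\frac{25}{8}}}$

Define $I(b) = \int_{-\infty}^{\infty} - 4 e^{- 2 t^{2}} \cos{\left(b t \right)} \, dt$.

Differentiating under the integral sign,
$$I'(b) = \int_{-\infty}^{\infty} 4 t e^{- 2 t^{2}} \sin{\left(b t \right)} \, dt.$$

Integrate $\int_{-\infty}^{\infty} t \sin(b t)\, e^{- 2 t^{2}}\, dt$ by parts with $u = \sin(b t)$ and $dv = t\, e^{- 2 t^{2}}\, dt$, giving $v = - \frac{e^{- 2 t^{2}}}{4}$. The boundary term vanishes and
$$\int_{-\infty}^{\infty} t \sin(b t)\, e^{- 2 t^{2}}\, dt = \frac{b}{4} \int_{-\infty}^{\infty} \cos(b t)\, e^{- 2 t^{2}}\, dt,$$
so $I'(b) = - \frac{b}{4}\, I(b)$.

This is a separable first-order ODE; solving with the initial condition $I(0) = \int_{-\infty}^{\infty} - 4 e^{- 2 t^{2}}\,dt = - 2 \sqrt{2} \sqrt{\pi}$ gives
$$I(b) = - 2 \sqrt{2} \sqrt{\pi} e^{- \frac{b^{2}}{8}}.$$

Setting $b = 5$:
$$I = - \frac{2 \sqrt{2} \sqrt{\pi}}{e^{\frac{25}{8}}}.$$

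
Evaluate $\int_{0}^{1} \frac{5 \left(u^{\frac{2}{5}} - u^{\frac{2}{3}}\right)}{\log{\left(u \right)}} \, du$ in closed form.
$- \log{\left(\frac{9765625}{4084101} \right)}$

Introduce a parameter $a$ in the exponent: let $I(a) = \int_{0}^{1} \frac{5 \left(u^{\frac{2}{5}} - u^{a}\right)}{\log{\left(u \right)}} \, du$.

Since $\dfrac{\partial}{\partial a}\,u^{a} = u^{a} \ln u$, the $\ln u$ in the denominator cancels and
$$\frac{dI}{da} = \int_{0}^{1} -5 u^{a} \, du = -5 \left[\frac{u^{a+1}}{a+1}\right]_0^1 = - \frac{5}{a + 1}.$$

Integrating with respect to $a$ gives $I(a) = - \log{\left(\frac{3125 \left(a + 1\right)^{5}}{16807} \right)} + C$.

At $a = \frac{2}{5}$ the integrand is identically $0$, so $I(\frac{2}{5}) = 0$. The closed form gives $0$, hence $C = 0$.

Setting $a = \frac{2}{3}$:
$$I = - \log{\left(\frac{9765625}{4084101} \right)}.$$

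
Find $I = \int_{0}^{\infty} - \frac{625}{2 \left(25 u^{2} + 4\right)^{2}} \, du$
$- \frac{125 \pi}{64}$

Start from the standard arctangent integral
$$J(a) = \int_{0}^{\infty} - \frac{1}{2 \left(a^{2} + u^{2}\right)} \, du = - \frac{\pi}{4 a}.$$

Differentiating under the integral sign with respect to $a$,
$$\frac{dJ}{da} = \int_{0}^{\infty} \frac{a}{\left(a^{2} + u^{2}\right)^{2}} \, du = \frac{\pi}{4 a^{2}},$$
so $\int_{0}^{\infty} - \frac{1}{2 \left(a^{2} + u^{2}\right)^{2}} \, du = - \frac{\pi}{8 a^{3}}$.

Setting $a = \frac{2}{5}$:
$$I = - \frac{125 \pi}{64}.$$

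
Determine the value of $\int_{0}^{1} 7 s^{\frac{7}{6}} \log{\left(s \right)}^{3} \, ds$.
$- \frac{54432}{28561}$

Begin with the known integral
$$J(a) = \int_{0}^{1} 7 s^{a} \, ds = \frac{7}{a + 1}.$$

Differentiating under the integral sign brings down a factor of $\ln s$:
$$\frac{dJ}{da} = \int_{0}^{1} 7 s^{a} \log{\left(s \right)} \, ds = - \frac{7}{\left(a + 1\right)^{2}}.$$

Repeating $3$ times in total — each differentiation brings down another $\ln s$ — gives
$$\frac{d^{3}J}{da^{3}} = \int_{0}^{1} 7 s^{a} \log{\left(s \right)}^{3} \, ds = - \frac{42}{\left(a + 1\right)^{4}},$$
and the integrand here is exactly the target integrand, so $I = - \frac{42}{\left(a + 1\right)^{4}}$.

Setting $a = \frac{7}{6}$:
$$I = - \frac{54432}{28561}.$$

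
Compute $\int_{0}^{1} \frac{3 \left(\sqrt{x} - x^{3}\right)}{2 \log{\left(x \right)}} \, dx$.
$\log{\left(\frac{3 \sqrt{6}}{32} \right)}$

Replace the exponent $\frac{1}{2}$ by a parameter $a$: let $I(a) = \int_{0}^{1} \frac{3 \left(- x^{3} + x^{a}\right)}{2 \log{\left(x \right)}} \, dx$.

Since $\dfrac{\partial}{\partial a}\,x^{a} = x^{a} \ln x$, the $\ln x$ in the denominator cancels and
$$\frac{dI}{da} = \int_{0}^{1} \frac{3}{2} x^{a} \, dx = \frac{3}{2} \left[\frac{x^{a+1}}{a+1}\right]_0^1 = \frac{3}{2 \left(a + 1\right)}.$$

Integrating with respect to $a$ gives $I(a) = \log{\left(\frac{\left(a + 1\right)^{\frac{3}{2}}}{8} \right)} + C$.

At $a = 3$ the integrand is identically $0$, so $I(3) = 0$. The closed form gives $0$, hence $C = 0$.

Setting $a = \frac{1}{2}$:
$$I = \log{\left(\frac{3 \sqrt{6}}{32} \right)}.$$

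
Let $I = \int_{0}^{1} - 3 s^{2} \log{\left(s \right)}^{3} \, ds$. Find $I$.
$\frac{2}{9}$

Consider the simpler parametrised integral
$$J(a) = \int_{0}^{1} - 3 s^{a} \, ds = - \frac{3}{a + 1}.$$

Differentiating under the integral sign brings down a factor of $\ln s$:
$$\frac{dJ}{da} = \int_{0}^{1} - 3 s^{a} \log{\left(s \right)} \, ds = \frac{3}{\left(a + 1\right)^{2}}.$$

Repeating $3$ times in total — each differentiation brings down another $\ln s$ — gives
$$\frac{d^{3}J}{da^{3}} = \int_{0}^{1} - 3 s^{a} \log{\left(s \right)}^{3} \, ds = \frac{18}{\left(a + 1\right)^{4}},$$
and the integrand here is exactly the target integrand, so $I = \frac{18}{\left(a + 1\right)^{4}}$.

Setting $a = 2$:
$$I = \frac{2}{9}.$$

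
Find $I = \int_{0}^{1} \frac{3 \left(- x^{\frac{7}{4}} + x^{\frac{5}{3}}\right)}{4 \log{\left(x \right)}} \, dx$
$- \frac{3 \log{\left(33 \right)}}{4} + \frac{15 \log{\left(2 \right)}}{4}$

Replace the exponent $\frac{7}{4}$ by a parameter $a$: let $I(a) = \int_{0}^{1} \frac{3 \left(x^{\frac{5}{3}} - x^{a}\right)}{4 \log{\left(x \right)}} \, dx$.

Since $\dfrac{\partial}{\partial a}\,x^{a} = x^{a} \ln x$, the $\ln x$ in the denominator cancels and
$$\frac{dI}{da} = \int_{0}^{1} - \frac{3}{4} x^{a} \, dx = - \frac{3}{4} \left[\frac{x^{a+1}}{a+1}\right]_0^1 = - \frac{3}{4 a + 4}.$$

Integrating with respect to $a$ gives $I(a) = - \log{\left(\frac{6^{\frac{3}{4}} \left(a + 1\right)^{\frac{3}{4}}}{8} \right)} + C$.

At $a = \frac{5}{3}$ the integrand is identically $0$, so $I(\frac{5}{3}) = 0$. The closed form gives $0$, hence $C = 0$.

Setting $a = \frac{7}{4}$:
$$I = - \frac{3 \log{\left(33 \right)}}{4} + \frac{15 \log{\left(2 \right)}}{4}.$$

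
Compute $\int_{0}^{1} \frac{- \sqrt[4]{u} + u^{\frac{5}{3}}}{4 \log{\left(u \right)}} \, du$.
$- \frac{\log{\left(6 \right)}}{4} - \frac{\log{\left(5 \right)}}{4} + \frac{3 \log{\left(2 \right)}}{2}$

Replace the exponent $\frac{1}{4}$ by a parameter $a$: let $I(a) = \int_{0}^{1} \frac{u^{\frac{5}{3}} - u^{a}}{4 \log{\left(u \right)}} \, du$.

Since $\dfrac{\partial}{\partial a}\,u^{a} = u^{a} \ln u$, the $\ln u$ in the denominator cancels and
$$\frac{dI}{da} = \int_{0}^{1} - \frac{1}{4} u^{a} \, du = - \frac{1}{4} \left[\frac{u^{a+1}}{a+1}\right]_0^1 = - \frac{1}{4 a + 4}.$$

Integrating with respect to $a$ gives $I(a) = - \frac{\log{\left(a + 1 \right)}}{4} - \frac{\log{\left(6 \right)}}{4} + \log{\left(2 \right)} + C$.

At $a = \frac{5}{3}$ the integrand is identically $0$, so $I(\frac{5}{3}) = 0$. The closed form gives $0$, hence $C = 0$.

Setting $a = \frac{1}{4}$:
$$I = - \frac{\log{\left(6 \right)}}{4} - \frac{\log{\left(5 \right)}}{4} + \frac{3 \log{\left(2 \right)}}{2}.$$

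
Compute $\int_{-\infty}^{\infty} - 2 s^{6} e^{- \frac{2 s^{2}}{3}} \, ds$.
$- \frac{405 \sqrt{6} \sqrt{\pi}}{64}$

Consider the simpler parametrised integral
$$J(a) = \int_{-\infty}^{\infty} - 2 e^{- a s^{2}} \, ds = - \frac{2 \sqrt{\pi}}{\sqrt{a}}.$$

Differentiating under the integral sign brings down a factor of $(-s^2)$:
$$\frac{dJ}{da} = \int_{-\infty}^{\infty} 2 s^{2} e^{- a s^{2}} \, ds = \frac{\sqrt{\pi}}{a^{\frac{3}{2}}}.$$

Repeating $3$ times in total — each differentiation brings down another $(-s^2)$ — gives
$$\frac{d^{3}J}{da^{3}} = \int_{-\infty}^{\infty} 2 s^{6} e^{- a s^{2}} \, ds = \frac{15 \sqrt{\pi}}{4 a^{\frac{7}{2}}},$$
and the integrand here is $(-1)^{3}$ times the target integrand, so $I = (-1)^{3}\,\frac{d^{3}J}{da^{3}} = - \frac{15 \sqrt{\pi}}{4 a^{\frac{7}{2}}}$.

Setting $a = \frac{2}{3}$:
$$I = - \frac{405 \sqrt{6} \sqrt{\pi}}{64}.$$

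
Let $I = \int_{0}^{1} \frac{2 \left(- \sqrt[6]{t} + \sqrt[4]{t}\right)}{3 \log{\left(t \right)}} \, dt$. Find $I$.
$- \log{\left(14 \right)} + \frac{\log{\left(3150 \right)}}{3}$

Introduce a parameter $a$ in the exponent: let $I(a) = \int_{0}^{1} \frac{2 \left(- \sqrt[6]{t} + t^{a}\right)}{3 \log{\left(t \right)}} \, dt$.

Since $\dfrac{\partial}{\partial a}\,t^{a} = t^{a} \ln t$, the $\ln t$ in the denominator cancels and
$$\frac{dI}{da} = \int_{0}^{1} \frac{2}{3} t^{a} \, dt = \frac{2}{3} \left[\frac{t^{a+1}}{a+1}\right]_0^1 = \frac{2}{3 \left(a + 1\right)}.$$

Integrating with respect to $a$ gives $I(a) = \log{\left(\frac{6^{\frac{2}{3}} \sqrt[3]{7} \left(a + 1\right)^{\frac{2}{3}}}{7} \right)} + C$.

At $a = \frac{1}{6}$ the integrand is identically $0$, so $I(\frac{1}{6}) = 0$. The closed form gives $0$, hence $C = 0$.

Setting $a = \frac{1}{4}$:
$$I = - \log{\left(14 \right)} + \frac{\log{\left(3150 \right)}}{3}.$$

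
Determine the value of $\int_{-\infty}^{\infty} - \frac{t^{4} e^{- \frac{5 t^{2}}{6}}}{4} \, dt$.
$- \frac{27 \sqrt{30} \sqrt{\pi}}{500}$

Consider the simpler parametrised integral
$$J(a) = \int_{-\infty}^{\infty} - \frac{e^{- a t^{2}}}{4} \, dt = - \frac{\sqrt{\pi}}{4 \sqrt{a}}.$$

Differentiating under the integral sign brings down a factor of $(-t^2)$:
$$\frac{dJ}{da} = \int_{-\infty}^{\infty} \frac{t^{2} e^{- a t^{2}}}{4} \, dt = \frac{\sqrt{\pi}}{8 a^{\frac{3}{2}}}.$$

Repeating twice in total — each differentiation brings down another $(-t^2)$ — gives
$$\frac{d^{2}J}{da^{2}} = \int_{-\infty}^{\infty} - \frac{t^{4} e^{- a t^{2}}}{4} \, dt = - \frac{3 \sqrt{\pi}}{16 a^{\frac{5}{2}}},$$
and the integrand here is exactly the target integrand, so $I = - \frac{3 \sqrt{\pi}}{16 a^{\frac{5}{2}}}$.

Setting $a = \frac{5}{6}$:
$$I = - \frac{27 \sqrt{30} \sqrt{\pi}}{500}.$$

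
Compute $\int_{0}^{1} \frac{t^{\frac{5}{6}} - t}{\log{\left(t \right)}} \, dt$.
$- \log{\left(12 \right)} + \log{\left(11 \right)}$

Consider the one-parameter family: let $I(a) = \int_{0}^{1} \frac{t^{\frac{5}{6}} - t^{a}}{\log{\left(t \right)}} \, dt$.

Since $\dfrac{\partial}{\partial a}\,t^{a} = t^{a} \ln t$, the $\ln t$ in the denominator cancels and
$$\frac{dI}{da} = \int_{0}^{1} -1 t^{a} \, dt = -1 \left[\frac{t^{a+1}}{a+1}\right]_0^1 = - \frac{1}{a + 1}.$$

Integrating with respect to $a$ gives $I(a) = - \log{\left(\frac{6 a}{11} + \frac{6}{11} \right)} + C$.

At $a = \frac{5}{6}$ the integrand is identically $0$, so $I(\frac{5}{6}) = 0$. The closed form gives $0$, hence $C = 0$.

Setting $a = 1$:
$$I = - \log{\left(12 \right)} + \log{\left(11 \right)}.$$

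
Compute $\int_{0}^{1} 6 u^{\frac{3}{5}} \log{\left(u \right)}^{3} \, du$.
$- \frac{5625}{1024}$

Begin with the known integral
$$J(a) = \int_{0}^{1} 6 u^{a} \, du = \frac{6}{a + 1}.$$

Differentiating under the integral sign brings down a factor of $\ln u$:
$$\frac{dJ}{da} = \int_{0}^{1} 6 u^{a} \log{\left(u \right)} \, du = - \frac{6}{\left(a + 1\right)^{2}}.$$

Repeating $3$ times in total — each differentiation brings down another $\ln u$ — gives
$$\frac{d^{3}J}{da^{3}} = \int_{0}^{1} 6 u^{a} \log{\left(u \right)}^{3} \, du = - \frac{36}{\left(a + 1\right)^{4}},$$
and the integrand here is exactly the target integrand, so $I = - \frac{36}{\left(a + 1\right)^{4}}$.

Setting $a = \frac{3}{5}$:
$$I = - \frac{5625}{1024}.$$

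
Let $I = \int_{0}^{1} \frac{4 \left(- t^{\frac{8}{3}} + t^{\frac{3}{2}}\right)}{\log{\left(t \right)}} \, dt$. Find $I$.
$\log{\left(\frac{50625}{234256} \right)}$

Consider the one-parameter family: let $I(a) = \int_{0}^{1} \frac{4 \left(- t^{\frac{8}{3}} + t^{a}\right)}{\log{\left(t \right)}} \, dt$.

Since $\dfrac{\partial}{\partial a}\,t^{a} = t^{a} \ln t$, the $\ln t$ in the denominator cancels and
$$\frac{dI}{da} = \int_{0}^{1} 4 t^{a} \, dt = 4 \left[\frac{t^{a+1}}{a+1}\right]_0^1 = \frac{4}{a + 1}.$$

Integrating with respect to $a$ gives $I(a) = \log{\left(\frac{81 \left(a + 1\right)^{4}}{14641} \right)} + C$.

At $a = \frac{8}{3}$ the integrand is identically $0$, so $I(\frac{8}{3}) = 0$. The closed form gives $0$, hence $C = 0$.

Setting $a = \frac{3}{2}$:
$$I = \log{\left(\frac{50625}{234256} \right)}.$$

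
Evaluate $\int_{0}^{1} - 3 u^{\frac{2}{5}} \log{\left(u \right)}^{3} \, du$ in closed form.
$\frac{11250}{2401}$

Begin with the known integral
$$J(a) = \int_{0}^{1} - 3 u^{a} \, du = - \frac{3}{a + 1}.$$

Differentiating under the integral sign brings down a factor of $\ln u$:
$$\frac{dJ}{da} = \int_{0}^{1} - 3 u^{a} \log{\left(u \right)} \, du = \frac{3}{\left(a + 1\right)^{2}}.$$

Repeating $3$ times in total — each differentiation brings down another $\ln u$ — gives
$$\frac{d^{3}J}{da^{3}} = \int_{0}^{1} - 3 u^{a} \log{\left(u \right)}^{3} \, du = \frac{18}{\left(a + 1\right)^{4}},$$
and the integrand here is exactly the target integrand, so $I = \frac{18}{\left(a + 1\right)^{4}}$.

Setting $a = \frac{2}{5}$:
$$I = \frac{11250}{2401}.$$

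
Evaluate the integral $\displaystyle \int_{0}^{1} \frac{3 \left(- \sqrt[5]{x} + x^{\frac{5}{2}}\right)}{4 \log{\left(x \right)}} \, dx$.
$\log{\left(\frac{\sqrt{2} \sqrt[4]{3} \cdot 35^{\frac{3}{4}}}{12} \right)}$

Consider the one-parameter family: let $I(a) = \int_{0}^{1} \frac{3 \left(x^{\frac{5}{2}} - x^{a}\right)}{4 \log{\left(x \right)}} \, dx$.

Since $\dfrac{\partial}{\partial a}\,x^{a} = x^{a} \ln x$, the $\ln x$ in the denominator cancels and
$$\frac{dI}{da} = \int_{0}^{1} - \frac{3}{4} x^{a} \, dx = - \frac{3}{4} \left[\frac{x^{a+1}}{a+1}\right]_0^1 = - \frac{3}{4 a + 4}.$$

Integrating with respect to $a$ gives $I(a) = - \frac{3 \log{\left(a + 1 \right)}}{4} - \frac{3 \log{\left(2 \right)}}{4} + \frac{3 \log{\left(7 \right)}}{4} + C$.

At $a = \frac{5}{2}$ the integrand is identically $0$, so $I(\frac{5}{2}) = 0$. The closed form gives $0$, hence $C = 0$.

Setting $a = \frac{1}{5}$:
$$I = \log{\left(\frac{\sqrt{2} \sqrt[4]{3} \cdot 35^{\frac{3}{4}}}{12} \right)}.$$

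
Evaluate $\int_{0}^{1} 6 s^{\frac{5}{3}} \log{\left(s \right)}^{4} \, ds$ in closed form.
$\frac{2187}{2048}$

Consider the simpler parametrised integral
$$J(a) = \int_{0}^{1} 6 s^{a} \, ds = \frac{6}{a + 1}.$$

Differentiating under the integral sign brings down a factor of $\ln s$:
$$\frac{dJ}{da} = \int_{0}^{1} 6 s^{a} \log{\left(s \right)} \, ds = - \frac{6}{\left(a + 1\right)^{2}}.$$

Repeating $4$ times in total — each differentiation brings down another $\ln s$ — gives
$$\frac{d^{4}J}{da^{4}} = \int_{0}^{1} 6 s^{a} \log{\left(s \right)}^{4} \, ds = \frac{144}{\left(a + 1\right)^{5}},$$
and the integrand here is exactly the target integrand, so $I = \frac{144}{\left(a + 1\right)^{5}}$.

Setting $a = \frac{5}{3}$:
$$I = \frac{2187}{2048}.$$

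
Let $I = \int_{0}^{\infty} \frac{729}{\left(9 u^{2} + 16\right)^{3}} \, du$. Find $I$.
$\frac{729 \pi}{16384}$

Begin with the known result
$$J(a) = \int_{0}^{\infty} \frac{1}{a^{2} + u^{2}} \, du = \frac{\pi}{2 a}.$$

Differentiating under the integral sign with respect to $a$,
$$\frac{dJ}{da} = \int_{0}^{\infty} - \frac{2 a}{\left(a^{2} + u^{2}\right)^{2}} \, du = - \frac{\pi}{2 a^{2}},$$
so $\int_{0}^{\infty} \frac{1}{\left(a^{2} + u^{2}\right)^{2}} \, du = \frac{\pi}{4 a^{3}}$.

Repeating — each differentiation of $1/(u^2+a^2)^j$ produces $-2ja/(u^2+a^2)^{j+1}$ — and dividing through by $-2ja$ at each step yields, after $2$ differentiations in total,
$$\int_{0}^{\infty} \frac{1}{\left(a^{2} + u^{2}\right)^{3}} \, du = \frac{3 \pi}{16 a^{5}}.$$

Setting $a = \frac{4}{3}$:
$$I = \frac{729 \pi}{16384}.$$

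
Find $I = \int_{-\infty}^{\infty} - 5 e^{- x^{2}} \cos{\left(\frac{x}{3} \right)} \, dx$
$- \frac{5 \sqrt{\pi}}{e^{\frac{1}{36}}}$

Let $b$ denote the cosine frequency and define $I(b) = \int_{-\infty}^{\infty} - 5 e^{- x^{2}} \cos{\left(b x \right)} \, dx$.

Differentiating under the integral sign,
$$I'(b) = \int_{-\infty}^{\infty} 5 x e^{- x^{2}} \sin{\left(b x \right)} \, dx.$$

Integrate $\int_{-\infty}^{\infty} x \sin(b x)\, e^{- x^{2}}\, dx$ by parts with $u = \sin(b x)$ and $dv = x\, e^{- x^{2}}\, dx$, giving $v = - \frac{e^{- x^{2}}}{2}$. The boundary term vanishes and
$$\int_{-\infty}^{\infty} x \sin(b x)\, e^{- x^{2}}\, dx = \frac{b}{2} \int_{-\infty}^{\infty} \cos(b x)\, e^{- x^{2}}\, dx,$$
so $I'(b) = - \frac{b}{2}\, I(b)$.

This is a separable first-order ODE; solving with the initial condition $I(0) = \int_{-\infty}^{\infty} - 5 e^{- x^{2}}\,dx = - 5 \sqrt{\pi}$ gives
$$I(b) = - 5 \sqrt{\pi} e^{- \frac{b^{2}}{4}}.$$

Setting $b = \frac{1}{3}$:
$$I = - \frac{5 \sqrt{\pi}}{e^{\frac{1}{36}}}.$$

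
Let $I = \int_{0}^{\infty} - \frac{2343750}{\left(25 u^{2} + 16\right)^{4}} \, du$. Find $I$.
$- \frac{1171875 \pi}{262144}$

Recall the elementary integral
$$J(a) = \int_{0}^{\infty} - \frac{6}{a^{2} + u^{2}} \, du = - \frac{3 \pi}{a}.$$

Differentiating under the integral sign with respect to $a$,
$$\frac{dJ}{da} = \int_{0}^{\infty} \frac{12 a}{\left(a^{2} + u^{2}\right)^{2}} \, du = \frac{3 \pi}{a^{2}},$$
so $\int_{0}^{\infty} - \frac{6}{\left(a^{2} + u^{2}\right)^{2}} \, du = - \frac{3 \pi}{2 a^{3}}$.

Repeating — each differentiation of $1/(u^2+a^2)^j$ produces $-2ja/(u^2+a^2)^{j+1}$ — and dividing through by $-2ja$ at each step yields, after $3$ differentiations in total,
$$\int_{0}^{\infty} - \frac{6}{\left(a^{2} + u^{2}\right)^{4}} \, du = - \frac{15 \pi}{16 a^{7}}.$$

Setting $a = \frac{4}{5}$:
$$I = - \frac{1171875 \pi}{262144}.$$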